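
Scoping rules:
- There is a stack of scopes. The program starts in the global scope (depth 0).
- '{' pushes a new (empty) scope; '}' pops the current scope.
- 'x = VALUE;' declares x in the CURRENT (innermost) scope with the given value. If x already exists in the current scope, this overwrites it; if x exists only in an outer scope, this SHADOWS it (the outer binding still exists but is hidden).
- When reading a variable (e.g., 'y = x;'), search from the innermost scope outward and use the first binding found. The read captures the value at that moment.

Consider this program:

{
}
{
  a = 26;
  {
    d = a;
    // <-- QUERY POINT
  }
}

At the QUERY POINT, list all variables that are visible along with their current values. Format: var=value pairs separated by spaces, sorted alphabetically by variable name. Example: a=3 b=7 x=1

Step 1: enter scope (depth=1)
Step 2: exit scope (depth=0)
Step 3: enter scope (depth=1)
Step 4: declare a=26 at depth 1
Step 5: enter scope (depth=2)
Step 6: declare d=(read a)=26 at depth 2
Visible at query point: a=26 d=26

Answer: a=26 d=26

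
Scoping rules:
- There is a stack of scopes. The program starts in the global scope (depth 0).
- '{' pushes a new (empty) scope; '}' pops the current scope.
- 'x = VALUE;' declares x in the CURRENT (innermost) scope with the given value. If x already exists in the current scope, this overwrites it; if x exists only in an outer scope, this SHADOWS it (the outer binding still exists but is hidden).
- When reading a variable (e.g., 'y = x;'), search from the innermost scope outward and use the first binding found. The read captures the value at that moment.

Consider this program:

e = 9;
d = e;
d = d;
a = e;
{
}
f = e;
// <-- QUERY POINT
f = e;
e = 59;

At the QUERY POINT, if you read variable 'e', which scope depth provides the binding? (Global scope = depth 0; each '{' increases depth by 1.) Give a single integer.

Step 1: declare e=9 at depth 0
Step 2: declare d=(read e)=9 at depth 0
Step 3: declare d=(read d)=9 at depth 0
Step 4: declare a=(read e)=9 at depth 0
Step 5: enter scope (depth=1)
Step 6: exit scope (depth=0)
Step 7: declare f=(read e)=9 at depth 0
Visible at query point: a=9 d=9 e=9 f=9

Answer: 0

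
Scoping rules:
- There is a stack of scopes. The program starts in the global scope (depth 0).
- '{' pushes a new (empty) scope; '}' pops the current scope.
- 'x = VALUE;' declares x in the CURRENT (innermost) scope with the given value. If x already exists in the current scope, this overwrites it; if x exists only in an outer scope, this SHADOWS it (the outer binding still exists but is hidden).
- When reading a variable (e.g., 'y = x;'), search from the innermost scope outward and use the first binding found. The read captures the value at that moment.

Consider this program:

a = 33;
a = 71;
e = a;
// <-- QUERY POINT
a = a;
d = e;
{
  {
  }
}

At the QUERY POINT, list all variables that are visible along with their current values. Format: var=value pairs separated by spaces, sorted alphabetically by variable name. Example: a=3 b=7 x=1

Answer: a=71 e=71

Derivation:
Step 1: declare a=33 at depth 0
Step 2: declare a=71 at depth 0
Step 3: declare e=(read a)=71 at depth 0
Visible at query point: a=71 e=71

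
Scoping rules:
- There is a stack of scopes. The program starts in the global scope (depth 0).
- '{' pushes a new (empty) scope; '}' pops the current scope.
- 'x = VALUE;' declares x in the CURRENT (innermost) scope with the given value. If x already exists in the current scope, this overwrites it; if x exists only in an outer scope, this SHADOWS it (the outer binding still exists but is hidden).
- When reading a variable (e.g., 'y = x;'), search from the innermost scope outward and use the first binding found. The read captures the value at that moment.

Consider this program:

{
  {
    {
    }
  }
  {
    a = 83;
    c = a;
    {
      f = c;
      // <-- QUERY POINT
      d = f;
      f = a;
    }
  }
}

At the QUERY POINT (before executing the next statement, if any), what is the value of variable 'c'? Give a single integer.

Step 1: enter scope (depth=1)
Step 2: enter scope (depth=2)
Step 3: enter scope (depth=3)
Step 4: exit scope (depth=2)
Step 5: exit scope (depth=1)
Step 6: enter scope (depth=2)
Step 7: declare a=83 at depth 2
Step 8: declare c=(read a)=83 at depth 2
Step 9: enter scope (depth=3)
Step 10: declare f=(read c)=83 at depth 3
Visible at query point: a=83 c=83 f=83

Answer: 83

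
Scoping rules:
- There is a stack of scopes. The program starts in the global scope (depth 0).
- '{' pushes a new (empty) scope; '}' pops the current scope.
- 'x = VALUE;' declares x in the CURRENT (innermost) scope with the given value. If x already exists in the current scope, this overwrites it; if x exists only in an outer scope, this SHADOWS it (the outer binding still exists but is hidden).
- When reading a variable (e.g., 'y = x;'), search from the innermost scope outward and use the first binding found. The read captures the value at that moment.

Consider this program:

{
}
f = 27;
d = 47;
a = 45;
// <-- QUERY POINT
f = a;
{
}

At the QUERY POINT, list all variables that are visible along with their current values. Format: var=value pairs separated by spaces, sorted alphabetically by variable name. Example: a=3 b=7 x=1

Answer: a=45 d=47 f=27

Derivation:
Step 1: enter scope (depth=1)
Step 2: exit scope (depth=0)
Step 3: declare f=27 at depth 0
Step 4: declare d=47 at depth 0
Step 5: declare a=45 at depth 0
Visible at query point: a=45 d=47 f=27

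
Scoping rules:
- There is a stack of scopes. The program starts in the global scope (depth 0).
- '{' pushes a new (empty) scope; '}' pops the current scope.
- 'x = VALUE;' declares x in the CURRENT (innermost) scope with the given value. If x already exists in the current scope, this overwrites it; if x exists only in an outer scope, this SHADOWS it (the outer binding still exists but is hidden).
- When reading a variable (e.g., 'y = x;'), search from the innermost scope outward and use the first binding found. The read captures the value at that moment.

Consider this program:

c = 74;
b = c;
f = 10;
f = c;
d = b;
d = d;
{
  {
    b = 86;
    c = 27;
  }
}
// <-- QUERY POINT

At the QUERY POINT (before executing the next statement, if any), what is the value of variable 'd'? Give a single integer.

Step 1: declare c=74 at depth 0
Step 2: declare b=(read c)=74 at depth 0
Step 3: declare f=10 at depth 0
Step 4: declare f=(read c)=74 at depth 0
Step 5: declare d=(read b)=74 at depth 0
Step 6: declare d=(read d)=74 at depth 0
Step 7: enter scope (depth=1)
Step 8: enter scope (depth=2)
Step 9: declare b=86 at depth 2
Step 10: declare c=27 at depth 2
Step 11: exit scope (depth=1)
Step 12: exit scope (depth=0)
Visible at query point: b=74 c=74 d=74 f=74

Answer: 74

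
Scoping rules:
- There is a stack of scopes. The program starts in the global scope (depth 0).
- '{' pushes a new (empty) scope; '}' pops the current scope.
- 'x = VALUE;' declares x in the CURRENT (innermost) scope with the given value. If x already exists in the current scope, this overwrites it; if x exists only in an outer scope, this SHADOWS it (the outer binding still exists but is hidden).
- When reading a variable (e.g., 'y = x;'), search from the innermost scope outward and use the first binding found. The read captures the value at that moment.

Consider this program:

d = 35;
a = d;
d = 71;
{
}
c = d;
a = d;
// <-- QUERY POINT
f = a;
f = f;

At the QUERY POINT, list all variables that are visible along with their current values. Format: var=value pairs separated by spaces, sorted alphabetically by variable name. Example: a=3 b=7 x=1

Answer: a=71 c=71 d=71

Derivation:
Step 1: declare d=35 at depth 0
Step 2: declare a=(read d)=35 at depth 0
Step 3: declare d=71 at depth 0
Step 4: enter scope (depth=1)
Step 5: exit scope (depth=0)
Step 6: declare c=(read d)=71 at depth 0
Step 7: declare a=(read d)=71 at depth 0
Visible at query point: a=71 c=71 d=71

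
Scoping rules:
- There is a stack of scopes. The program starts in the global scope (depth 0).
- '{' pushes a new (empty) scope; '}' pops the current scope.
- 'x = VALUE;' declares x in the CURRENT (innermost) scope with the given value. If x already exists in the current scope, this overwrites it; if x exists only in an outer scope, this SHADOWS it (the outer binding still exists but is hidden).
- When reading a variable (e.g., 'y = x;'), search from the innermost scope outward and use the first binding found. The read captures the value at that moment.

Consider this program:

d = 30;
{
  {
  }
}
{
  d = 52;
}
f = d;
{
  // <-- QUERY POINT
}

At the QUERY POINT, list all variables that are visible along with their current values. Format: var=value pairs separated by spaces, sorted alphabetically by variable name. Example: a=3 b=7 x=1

Answer: d=30 f=30

Derivation:
Step 1: declare d=30 at depth 0
Step 2: enter scope (depth=1)
Step 3: enter scope (depth=2)
Step 4: exit scope (depth=1)
Step 5: exit scope (depth=0)
Step 6: enter scope (depth=1)
Step 7: declare d=52 at depth 1
Step 8: exit scope (depth=0)
Step 9: declare f=(read d)=30 at depth 0
Step 10: enter scope (depth=1)
Visible at query point: d=30 f=30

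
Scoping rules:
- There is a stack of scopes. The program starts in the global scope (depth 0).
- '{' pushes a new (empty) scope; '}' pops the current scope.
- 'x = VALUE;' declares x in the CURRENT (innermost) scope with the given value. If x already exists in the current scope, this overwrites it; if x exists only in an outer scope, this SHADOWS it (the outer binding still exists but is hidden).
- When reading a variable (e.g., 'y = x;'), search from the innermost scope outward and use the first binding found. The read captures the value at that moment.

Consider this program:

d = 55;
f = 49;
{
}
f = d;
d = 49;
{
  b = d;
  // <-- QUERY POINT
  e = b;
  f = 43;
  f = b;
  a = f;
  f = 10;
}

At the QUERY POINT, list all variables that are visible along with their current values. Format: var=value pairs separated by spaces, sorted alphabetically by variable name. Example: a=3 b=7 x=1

Answer: b=49 d=49 f=55

Derivation:
Step 1: declare d=55 at depth 0
Step 2: declare f=49 at depth 0
Step 3: enter scope (depth=1)
Step 4: exit scope (depth=0)
Step 5: declare f=(read d)=55 at depth 0
Step 6: declare d=49 at depth 0
Step 7: enter scope (depth=1)
Step 8: declare b=(read d)=49 at depth 1
Visible at query point: b=49 d=49 f=55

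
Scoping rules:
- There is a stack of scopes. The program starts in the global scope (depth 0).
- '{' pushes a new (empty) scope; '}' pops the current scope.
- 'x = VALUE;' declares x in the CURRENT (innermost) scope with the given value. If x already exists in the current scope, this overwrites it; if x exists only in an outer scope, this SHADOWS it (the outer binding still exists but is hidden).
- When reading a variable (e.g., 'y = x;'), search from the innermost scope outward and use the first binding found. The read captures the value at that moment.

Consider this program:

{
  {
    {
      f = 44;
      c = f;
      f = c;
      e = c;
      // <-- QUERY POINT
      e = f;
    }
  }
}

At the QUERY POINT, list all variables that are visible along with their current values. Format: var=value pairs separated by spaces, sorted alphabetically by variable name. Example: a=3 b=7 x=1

Answer: c=44 e=44 f=44

Derivation:
Step 1: enter scope (depth=1)
Step 2: enter scope (depth=2)
Step 3: enter scope (depth=3)
Step 4: declare f=44 at depth 3
Step 5: declare c=(read f)=44 at depth 3
Step 6: declare f=(read c)=44 at depth 3
Step 7: declare e=(read c)=44 at depth 3
Visible at query point: c=44 e=44 f=44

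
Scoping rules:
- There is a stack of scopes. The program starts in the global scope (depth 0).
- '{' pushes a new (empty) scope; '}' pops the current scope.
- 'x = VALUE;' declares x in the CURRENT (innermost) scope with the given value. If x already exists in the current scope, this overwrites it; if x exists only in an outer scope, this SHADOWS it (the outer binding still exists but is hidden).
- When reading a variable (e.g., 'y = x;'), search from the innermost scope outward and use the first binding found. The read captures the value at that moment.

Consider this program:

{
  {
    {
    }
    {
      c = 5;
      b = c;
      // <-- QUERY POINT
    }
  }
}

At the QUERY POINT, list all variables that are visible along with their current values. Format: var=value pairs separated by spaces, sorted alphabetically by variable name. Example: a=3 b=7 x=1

Step 1: enter scope (depth=1)
Step 2: enter scope (depth=2)
Step 3: enter scope (depth=3)
Step 4: exit scope (depth=2)
Step 5: enter scope (depth=3)
Step 6: declare c=5 at depth 3
Step 7: declare b=(read c)=5 at depth 3
Visible at query point: b=5 c=5

Answer: b=5 c=5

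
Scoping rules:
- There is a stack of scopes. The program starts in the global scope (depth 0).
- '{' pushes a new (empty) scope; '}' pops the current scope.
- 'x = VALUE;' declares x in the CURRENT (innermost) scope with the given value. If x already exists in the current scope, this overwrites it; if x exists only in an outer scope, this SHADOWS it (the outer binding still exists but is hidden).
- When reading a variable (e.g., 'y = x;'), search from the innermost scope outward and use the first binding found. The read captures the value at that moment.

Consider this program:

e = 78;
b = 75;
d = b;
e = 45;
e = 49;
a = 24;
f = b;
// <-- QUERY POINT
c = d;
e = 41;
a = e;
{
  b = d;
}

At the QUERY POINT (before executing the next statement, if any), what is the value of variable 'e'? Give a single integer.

Step 1: declare e=78 at depth 0
Step 2: declare b=75 at depth 0
Step 3: declare d=(read b)=75 at depth 0
Step 4: declare e=45 at depth 0
Step 5: declare e=49 at depth 0
Step 6: declare a=24 at depth 0
Step 7: declare f=(read b)=75 at depth 0
Visible at query point: a=24 b=75 d=75 e=49 f=75

Answer: 49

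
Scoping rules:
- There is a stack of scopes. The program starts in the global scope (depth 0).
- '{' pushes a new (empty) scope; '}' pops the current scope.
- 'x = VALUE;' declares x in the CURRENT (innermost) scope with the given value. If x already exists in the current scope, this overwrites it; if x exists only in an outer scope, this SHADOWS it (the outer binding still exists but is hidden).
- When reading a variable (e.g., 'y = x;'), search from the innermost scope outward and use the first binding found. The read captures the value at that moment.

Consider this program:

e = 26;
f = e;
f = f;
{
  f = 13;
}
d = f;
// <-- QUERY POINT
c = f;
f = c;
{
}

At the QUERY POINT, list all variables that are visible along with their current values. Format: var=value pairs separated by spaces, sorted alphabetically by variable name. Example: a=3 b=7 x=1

Step 1: declare e=26 at depth 0
Step 2: declare f=(read e)=26 at depth 0
Step 3: declare f=(read f)=26 at depth 0
Step 4: enter scope (depth=1)
Step 5: declare f=13 at depth 1
Step 6: exit scope (depth=0)
Step 7: declare d=(read f)=26 at depth 0
Visible at query point: d=26 e=26 f=26

Answer: d=26 e=26 f=26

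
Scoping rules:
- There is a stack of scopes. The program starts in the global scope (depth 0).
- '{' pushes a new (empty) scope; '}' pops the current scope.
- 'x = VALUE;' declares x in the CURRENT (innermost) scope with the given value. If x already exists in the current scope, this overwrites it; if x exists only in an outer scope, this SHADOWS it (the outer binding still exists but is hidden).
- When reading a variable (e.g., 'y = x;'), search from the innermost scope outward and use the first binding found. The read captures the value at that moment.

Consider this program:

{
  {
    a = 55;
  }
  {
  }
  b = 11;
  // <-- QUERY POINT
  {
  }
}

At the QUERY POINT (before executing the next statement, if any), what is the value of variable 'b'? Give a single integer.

Step 1: enter scope (depth=1)
Step 2: enter scope (depth=2)
Step 3: declare a=55 at depth 2
Step 4: exit scope (depth=1)
Step 5: enter scope (depth=2)
Step 6: exit scope (depth=1)
Step 7: declare b=11 at depth 1
Visible at query point: b=11

Answer: 11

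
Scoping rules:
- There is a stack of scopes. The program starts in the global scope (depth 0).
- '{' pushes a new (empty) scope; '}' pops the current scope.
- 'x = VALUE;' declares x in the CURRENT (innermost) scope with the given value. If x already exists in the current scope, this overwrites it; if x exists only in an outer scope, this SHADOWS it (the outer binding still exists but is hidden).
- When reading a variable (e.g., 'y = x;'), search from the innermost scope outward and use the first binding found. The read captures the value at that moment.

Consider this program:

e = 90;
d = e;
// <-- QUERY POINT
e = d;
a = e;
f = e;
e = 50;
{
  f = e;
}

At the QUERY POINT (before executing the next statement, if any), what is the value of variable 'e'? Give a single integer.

Answer: 90

Derivation:
Step 1: declare e=90 at depth 0
Step 2: declare d=(read e)=90 at depth 0
Visible at query point: d=90 e=90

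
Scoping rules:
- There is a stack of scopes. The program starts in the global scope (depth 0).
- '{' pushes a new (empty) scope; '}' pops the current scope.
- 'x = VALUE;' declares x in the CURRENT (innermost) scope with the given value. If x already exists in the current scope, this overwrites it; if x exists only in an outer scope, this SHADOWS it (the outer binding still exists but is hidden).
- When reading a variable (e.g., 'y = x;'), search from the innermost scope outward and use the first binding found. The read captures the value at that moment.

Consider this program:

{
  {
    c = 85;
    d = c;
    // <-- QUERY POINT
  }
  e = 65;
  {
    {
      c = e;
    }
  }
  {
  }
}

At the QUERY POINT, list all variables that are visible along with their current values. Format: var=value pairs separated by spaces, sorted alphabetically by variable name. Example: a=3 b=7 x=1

Answer: c=85 d=85

Derivation:
Step 1: enter scope (depth=1)
Step 2: enter scope (depth=2)
Step 3: declare c=85 at depth 2
Step 4: declare d=(read c)=85 at depth 2
Visible at query point: c=85 d=85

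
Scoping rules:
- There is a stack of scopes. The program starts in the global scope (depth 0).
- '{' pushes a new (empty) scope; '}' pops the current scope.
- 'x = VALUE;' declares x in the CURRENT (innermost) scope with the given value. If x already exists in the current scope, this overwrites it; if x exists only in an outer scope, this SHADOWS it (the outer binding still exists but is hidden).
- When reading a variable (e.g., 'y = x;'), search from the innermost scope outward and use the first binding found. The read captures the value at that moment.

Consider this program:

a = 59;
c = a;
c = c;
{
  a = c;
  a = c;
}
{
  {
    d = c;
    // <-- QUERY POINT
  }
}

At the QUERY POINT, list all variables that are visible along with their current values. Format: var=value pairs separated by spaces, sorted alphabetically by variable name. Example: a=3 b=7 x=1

Answer: a=59 c=59 d=59

Derivation:
Step 1: declare a=59 at depth 0
Step 2: declare c=(read a)=59 at depth 0
Step 3: declare c=(read c)=59 at depth 0
Step 4: enter scope (depth=1)
Step 5: declare a=(read c)=59 at depth 1
Step 6: declare a=(read c)=59 at depth 1
Step 7: exit scope (depth=0)
Step 8: enter scope (depth=1)
Step 9: enter scope (depth=2)
Step 10: declare d=(read c)=59 at depth 2
Visible at query point: a=59 c=59 d=59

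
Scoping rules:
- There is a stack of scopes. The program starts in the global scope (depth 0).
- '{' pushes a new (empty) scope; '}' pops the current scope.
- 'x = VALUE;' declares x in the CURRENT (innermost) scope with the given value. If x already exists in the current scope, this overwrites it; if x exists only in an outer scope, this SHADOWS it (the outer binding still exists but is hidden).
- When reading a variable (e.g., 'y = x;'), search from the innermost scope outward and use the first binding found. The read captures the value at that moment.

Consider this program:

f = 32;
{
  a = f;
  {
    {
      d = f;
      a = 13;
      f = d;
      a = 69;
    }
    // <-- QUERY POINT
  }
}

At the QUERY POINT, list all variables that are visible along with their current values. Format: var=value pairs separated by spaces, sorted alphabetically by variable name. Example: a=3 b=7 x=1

Answer: a=32 f=32

Derivation:
Step 1: declare f=32 at depth 0
Step 2: enter scope (depth=1)
Step 3: declare a=(read f)=32 at depth 1
Step 4: enter scope (depth=2)
Step 5: enter scope (depth=3)
Step 6: declare d=(read f)=32 at depth 3
Step 7: declare a=13 at depth 3
Step 8: declare f=(read d)=32 at depth 3
Step 9: declare a=69 at depth 3
Step 10: exit scope (depth=2)
Visible at query point: a=32 f=32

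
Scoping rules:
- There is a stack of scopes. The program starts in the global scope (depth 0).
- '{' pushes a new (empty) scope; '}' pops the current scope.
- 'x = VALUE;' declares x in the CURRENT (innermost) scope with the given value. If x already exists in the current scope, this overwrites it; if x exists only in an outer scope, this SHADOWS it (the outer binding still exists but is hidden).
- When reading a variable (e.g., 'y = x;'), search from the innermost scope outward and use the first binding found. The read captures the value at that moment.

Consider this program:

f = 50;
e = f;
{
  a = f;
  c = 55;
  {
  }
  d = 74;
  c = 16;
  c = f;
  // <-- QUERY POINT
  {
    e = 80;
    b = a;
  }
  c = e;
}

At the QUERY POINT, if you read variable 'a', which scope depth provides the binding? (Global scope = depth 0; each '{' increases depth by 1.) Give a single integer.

Answer: 1

Derivation:
Step 1: declare f=50 at depth 0
Step 2: declare e=(read f)=50 at depth 0
Step 3: enter scope (depth=1)
Step 4: declare a=(read f)=50 at depth 1
Step 5: declare c=55 at depth 1
Step 6: enter scope (depth=2)
Step 7: exit scope (depth=1)
Step 8: declare d=74 at depth 1
Step 9: declare c=16 at depth 1
Step 10: declare c=(read f)=50 at depth 1
Visible at query point: a=50 c=50 d=74 e=50 f=50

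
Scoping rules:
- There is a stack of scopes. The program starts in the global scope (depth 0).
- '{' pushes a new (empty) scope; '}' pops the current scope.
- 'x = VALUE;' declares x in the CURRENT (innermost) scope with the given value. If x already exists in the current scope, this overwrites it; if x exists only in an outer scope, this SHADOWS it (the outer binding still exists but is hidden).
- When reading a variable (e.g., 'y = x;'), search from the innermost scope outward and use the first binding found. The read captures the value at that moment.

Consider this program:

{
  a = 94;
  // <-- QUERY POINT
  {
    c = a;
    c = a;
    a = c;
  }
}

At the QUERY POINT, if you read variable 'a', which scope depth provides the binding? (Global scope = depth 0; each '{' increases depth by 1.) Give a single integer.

Answer: 1

Derivation:
Step 1: enter scope (depth=1)
Step 2: declare a=94 at depth 1
Visible at query point: a=94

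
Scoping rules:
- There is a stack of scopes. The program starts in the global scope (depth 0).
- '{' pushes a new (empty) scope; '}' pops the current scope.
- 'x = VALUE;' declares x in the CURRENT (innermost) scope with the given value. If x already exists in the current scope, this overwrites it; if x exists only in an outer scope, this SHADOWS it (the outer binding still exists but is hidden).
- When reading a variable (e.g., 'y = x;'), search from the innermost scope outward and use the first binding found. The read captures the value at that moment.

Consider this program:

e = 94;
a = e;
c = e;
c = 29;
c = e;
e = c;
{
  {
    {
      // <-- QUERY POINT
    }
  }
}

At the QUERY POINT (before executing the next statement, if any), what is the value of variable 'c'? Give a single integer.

Step 1: declare e=94 at depth 0
Step 2: declare a=(read e)=94 at depth 0
Step 3: declare c=(read e)=94 at depth 0
Step 4: declare c=29 at depth 0
Step 5: declare c=(read e)=94 at depth 0
Step 6: declare e=(read c)=94 at depth 0
Step 7: enter scope (depth=1)
Step 8: enter scope (depth=2)
Step 9: enter scope (depth=3)
Visible at query point: a=94 c=94 e=94

Answer: 94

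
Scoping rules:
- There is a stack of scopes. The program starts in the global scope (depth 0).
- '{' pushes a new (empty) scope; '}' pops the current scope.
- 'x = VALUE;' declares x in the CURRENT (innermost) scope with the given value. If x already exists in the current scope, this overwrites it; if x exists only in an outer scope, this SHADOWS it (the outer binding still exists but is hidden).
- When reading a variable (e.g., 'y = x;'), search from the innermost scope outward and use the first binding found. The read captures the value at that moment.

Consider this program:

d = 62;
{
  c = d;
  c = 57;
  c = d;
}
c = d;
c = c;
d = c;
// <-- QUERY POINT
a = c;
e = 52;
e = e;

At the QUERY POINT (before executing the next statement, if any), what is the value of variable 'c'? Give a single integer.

Step 1: declare d=62 at depth 0
Step 2: enter scope (depth=1)
Step 3: declare c=(read d)=62 at depth 1
Step 4: declare c=57 at depth 1
Step 5: declare c=(read d)=62 at depth 1
Step 6: exit scope (depth=0)
Step 7: declare c=(read d)=62 at depth 0
Step 8: declare c=(read c)=62 at depth 0
Step 9: declare d=(read c)=62 at depth 0
Visible at query point: c=62 d=62

Answer: 62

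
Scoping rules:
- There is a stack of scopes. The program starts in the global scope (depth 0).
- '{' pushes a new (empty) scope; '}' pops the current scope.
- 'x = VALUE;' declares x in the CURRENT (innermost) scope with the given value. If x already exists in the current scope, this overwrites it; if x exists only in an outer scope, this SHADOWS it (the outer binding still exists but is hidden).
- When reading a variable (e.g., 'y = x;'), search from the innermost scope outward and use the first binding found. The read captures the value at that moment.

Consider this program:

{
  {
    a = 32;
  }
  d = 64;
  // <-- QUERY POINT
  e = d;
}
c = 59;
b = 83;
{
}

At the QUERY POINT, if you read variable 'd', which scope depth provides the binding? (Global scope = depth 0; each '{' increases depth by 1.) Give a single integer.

Answer: 1

Derivation:
Step 1: enter scope (depth=1)
Step 2: enter scope (depth=2)
Step 3: declare a=32 at depth 2
Step 4: exit scope (depth=1)
Step 5: declare d=64 at depth 1
Visible at query point: d=64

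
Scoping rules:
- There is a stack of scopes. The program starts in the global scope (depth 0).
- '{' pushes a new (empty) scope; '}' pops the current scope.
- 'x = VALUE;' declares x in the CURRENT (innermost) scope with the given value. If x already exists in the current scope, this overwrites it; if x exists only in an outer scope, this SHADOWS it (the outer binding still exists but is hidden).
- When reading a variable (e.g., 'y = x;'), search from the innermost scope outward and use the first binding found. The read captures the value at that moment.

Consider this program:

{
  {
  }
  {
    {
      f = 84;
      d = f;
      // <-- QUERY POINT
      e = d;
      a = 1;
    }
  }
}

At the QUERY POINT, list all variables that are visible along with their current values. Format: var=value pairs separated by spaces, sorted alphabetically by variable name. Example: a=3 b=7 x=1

Step 1: enter scope (depth=1)
Step 2: enter scope (depth=2)
Step 3: exit scope (depth=1)
Step 4: enter scope (depth=2)
Step 5: enter scope (depth=3)
Step 6: declare f=84 at depth 3
Step 7: declare d=(read f)=84 at depth 3
Visible at query point: d=84 f=84

Answer: d=84 f=84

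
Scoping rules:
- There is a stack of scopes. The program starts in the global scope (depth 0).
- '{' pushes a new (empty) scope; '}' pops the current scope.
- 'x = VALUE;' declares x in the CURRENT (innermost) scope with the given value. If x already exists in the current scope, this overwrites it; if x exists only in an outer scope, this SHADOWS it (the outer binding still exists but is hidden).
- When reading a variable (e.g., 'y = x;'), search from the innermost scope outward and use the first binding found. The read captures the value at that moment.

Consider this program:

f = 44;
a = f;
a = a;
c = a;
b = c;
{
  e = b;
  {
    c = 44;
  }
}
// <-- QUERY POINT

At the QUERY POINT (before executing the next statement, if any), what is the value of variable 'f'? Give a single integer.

Step 1: declare f=44 at depth 0
Step 2: declare a=(read f)=44 at depth 0
Step 3: declare a=(read a)=44 at depth 0
Step 4: declare c=(read a)=44 at depth 0
Step 5: declare b=(read c)=44 at depth 0
Step 6: enter scope (depth=1)
Step 7: declare e=(read b)=44 at depth 1
Step 8: enter scope (depth=2)
Step 9: declare c=44 at depth 2
Step 10: exit scope (depth=1)
Step 11: exit scope (depth=0)
Visible at query point: a=44 b=44 c=44 f=44

Answer: 44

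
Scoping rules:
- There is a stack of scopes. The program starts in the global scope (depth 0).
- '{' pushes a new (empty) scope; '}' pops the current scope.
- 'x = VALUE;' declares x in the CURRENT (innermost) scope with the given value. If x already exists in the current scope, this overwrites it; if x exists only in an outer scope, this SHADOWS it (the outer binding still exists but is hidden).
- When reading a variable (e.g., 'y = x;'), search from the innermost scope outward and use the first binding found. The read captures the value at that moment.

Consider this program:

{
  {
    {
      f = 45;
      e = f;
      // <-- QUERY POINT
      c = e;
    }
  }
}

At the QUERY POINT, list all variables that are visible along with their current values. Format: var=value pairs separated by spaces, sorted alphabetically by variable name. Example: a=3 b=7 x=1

Answer: e=45 f=45

Derivation:
Step 1: enter scope (depth=1)
Step 2: enter scope (depth=2)
Step 3: enter scope (depth=3)
Step 4: declare f=45 at depth 3
Step 5: declare e=(read f)=45 at depth 3
Visible at query point: e=45 f=45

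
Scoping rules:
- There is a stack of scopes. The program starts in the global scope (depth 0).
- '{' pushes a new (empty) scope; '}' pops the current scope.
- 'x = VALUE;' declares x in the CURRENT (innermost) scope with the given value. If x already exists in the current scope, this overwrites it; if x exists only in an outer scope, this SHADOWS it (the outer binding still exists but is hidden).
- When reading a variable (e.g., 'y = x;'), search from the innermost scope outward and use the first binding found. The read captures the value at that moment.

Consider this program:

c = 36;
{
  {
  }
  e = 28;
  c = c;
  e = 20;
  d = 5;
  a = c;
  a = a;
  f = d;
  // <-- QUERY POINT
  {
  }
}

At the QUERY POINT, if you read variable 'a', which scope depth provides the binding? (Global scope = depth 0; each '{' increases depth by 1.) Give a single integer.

Answer: 1

Derivation:
Step 1: declare c=36 at depth 0
Step 2: enter scope (depth=1)
Step 3: enter scope (depth=2)
Step 4: exit scope (depth=1)
Step 5: declare e=28 at depth 1
Step 6: declare c=(read c)=36 at depth 1
Step 7: declare e=20 at depth 1
Step 8: declare d=5 at depth 1
Step 9: declare a=(read c)=36 at depth 1
Step 10: declare a=(read a)=36 at depth 1
Step 11: declare f=(read d)=5 at depth 1
Visible at query point: a=36 c=36 d=5 e=20 f=5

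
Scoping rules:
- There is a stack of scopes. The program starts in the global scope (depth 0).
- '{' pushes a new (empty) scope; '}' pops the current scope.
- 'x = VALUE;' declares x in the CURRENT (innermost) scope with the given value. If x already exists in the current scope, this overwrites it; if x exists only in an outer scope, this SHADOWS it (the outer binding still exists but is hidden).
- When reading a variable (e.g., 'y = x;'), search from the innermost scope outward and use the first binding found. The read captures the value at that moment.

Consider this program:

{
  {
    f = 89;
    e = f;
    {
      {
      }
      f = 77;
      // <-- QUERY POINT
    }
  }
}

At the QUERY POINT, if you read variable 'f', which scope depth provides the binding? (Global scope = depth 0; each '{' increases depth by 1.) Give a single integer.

Step 1: enter scope (depth=1)
Step 2: enter scope (depth=2)
Step 3: declare f=89 at depth 2
Step 4: declare e=(read f)=89 at depth 2
Step 5: enter scope (depth=3)
Step 6: enter scope (depth=4)
Step 7: exit scope (depth=3)
Step 8: declare f=77 at depth 3
Visible at query point: e=89 f=77

Answer: 3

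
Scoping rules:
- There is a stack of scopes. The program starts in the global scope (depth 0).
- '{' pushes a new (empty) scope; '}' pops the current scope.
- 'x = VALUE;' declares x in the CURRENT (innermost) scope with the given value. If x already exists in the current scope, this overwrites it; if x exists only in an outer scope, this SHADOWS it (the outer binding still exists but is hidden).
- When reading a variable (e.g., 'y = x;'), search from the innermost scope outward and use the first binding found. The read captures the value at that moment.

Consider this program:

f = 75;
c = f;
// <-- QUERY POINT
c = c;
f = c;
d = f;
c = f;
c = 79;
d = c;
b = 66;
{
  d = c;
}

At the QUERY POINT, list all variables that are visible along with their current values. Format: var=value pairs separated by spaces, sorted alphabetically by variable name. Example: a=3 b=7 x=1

Step 1: declare f=75 at depth 0
Step 2: declare c=(read f)=75 at depth 0
Visible at query point: c=75 f=75

Answer: c=75 f=75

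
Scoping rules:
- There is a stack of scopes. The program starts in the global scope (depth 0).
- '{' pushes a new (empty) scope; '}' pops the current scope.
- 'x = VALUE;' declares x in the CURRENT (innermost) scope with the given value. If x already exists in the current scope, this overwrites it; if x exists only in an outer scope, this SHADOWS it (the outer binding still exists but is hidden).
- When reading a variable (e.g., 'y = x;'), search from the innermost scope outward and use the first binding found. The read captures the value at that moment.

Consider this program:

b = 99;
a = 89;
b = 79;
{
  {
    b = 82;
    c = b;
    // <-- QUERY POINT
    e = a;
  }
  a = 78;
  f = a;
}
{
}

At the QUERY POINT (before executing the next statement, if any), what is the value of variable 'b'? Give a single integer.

Step 1: declare b=99 at depth 0
Step 2: declare a=89 at depth 0
Step 3: declare b=79 at depth 0
Step 4: enter scope (depth=1)
Step 5: enter scope (depth=2)
Step 6: declare b=82 at depth 2
Step 7: declare c=(read b)=82 at depth 2
Visible at query point: a=89 b=82 c=82

Answer: 82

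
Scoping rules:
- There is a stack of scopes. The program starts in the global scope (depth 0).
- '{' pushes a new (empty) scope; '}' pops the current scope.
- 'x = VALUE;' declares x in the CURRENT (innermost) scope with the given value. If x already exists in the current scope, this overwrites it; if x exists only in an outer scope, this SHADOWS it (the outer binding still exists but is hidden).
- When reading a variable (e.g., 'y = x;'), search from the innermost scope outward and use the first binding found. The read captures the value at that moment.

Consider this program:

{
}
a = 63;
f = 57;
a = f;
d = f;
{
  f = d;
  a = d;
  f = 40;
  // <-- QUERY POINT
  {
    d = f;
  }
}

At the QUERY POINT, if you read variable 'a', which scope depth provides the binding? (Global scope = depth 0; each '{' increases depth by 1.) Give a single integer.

Step 1: enter scope (depth=1)
Step 2: exit scope (depth=0)
Step 3: declare a=63 at depth 0
Step 4: declare f=57 at depth 0
Step 5: declare a=(read f)=57 at depth 0
Step 6: declare d=(read f)=57 at depth 0
Step 7: enter scope (depth=1)
Step 8: declare f=(read d)=57 at depth 1
Step 9: declare a=(read d)=57 at depth 1
Step 10: declare f=40 at depth 1
Visible at query point: a=57 d=57 f=40

Answer: 1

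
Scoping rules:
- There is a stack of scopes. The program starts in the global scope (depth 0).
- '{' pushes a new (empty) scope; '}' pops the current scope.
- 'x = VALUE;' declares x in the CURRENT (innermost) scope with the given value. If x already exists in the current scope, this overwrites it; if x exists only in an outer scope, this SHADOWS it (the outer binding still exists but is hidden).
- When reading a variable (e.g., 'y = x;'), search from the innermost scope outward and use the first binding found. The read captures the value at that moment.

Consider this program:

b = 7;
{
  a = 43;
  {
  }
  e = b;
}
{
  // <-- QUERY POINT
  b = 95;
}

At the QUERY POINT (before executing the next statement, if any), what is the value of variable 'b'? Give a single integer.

Step 1: declare b=7 at depth 0
Step 2: enter scope (depth=1)
Step 3: declare a=43 at depth 1
Step 4: enter scope (depth=2)
Step 5: exit scope (depth=1)
Step 6: declare e=(read b)=7 at depth 1
Step 7: exit scope (depth=0)
Step 8: enter scope (depth=1)
Visible at query point: b=7

Answer: 7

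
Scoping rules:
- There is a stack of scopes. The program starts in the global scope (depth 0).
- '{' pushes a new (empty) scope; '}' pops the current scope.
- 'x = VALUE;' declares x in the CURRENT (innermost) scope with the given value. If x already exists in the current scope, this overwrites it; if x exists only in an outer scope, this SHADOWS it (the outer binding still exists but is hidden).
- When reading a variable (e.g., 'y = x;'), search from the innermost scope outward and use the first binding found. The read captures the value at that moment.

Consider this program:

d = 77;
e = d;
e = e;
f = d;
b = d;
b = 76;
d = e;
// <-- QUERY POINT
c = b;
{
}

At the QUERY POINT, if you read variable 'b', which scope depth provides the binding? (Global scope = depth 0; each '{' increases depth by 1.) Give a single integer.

Answer: 0

Derivation:
Step 1: declare d=77 at depth 0
Step 2: declare e=(read d)=77 at depth 0
Step 3: declare e=(read e)=77 at depth 0
Step 4: declare f=(read d)=77 at depth 0
Step 5: declare b=(read d)=77 at depth 0
Step 6: declare b=76 at depth 0
Step 7: declare d=(read e)=77 at depth 0
Visible at query point: b=76 d=77 e=77 f=77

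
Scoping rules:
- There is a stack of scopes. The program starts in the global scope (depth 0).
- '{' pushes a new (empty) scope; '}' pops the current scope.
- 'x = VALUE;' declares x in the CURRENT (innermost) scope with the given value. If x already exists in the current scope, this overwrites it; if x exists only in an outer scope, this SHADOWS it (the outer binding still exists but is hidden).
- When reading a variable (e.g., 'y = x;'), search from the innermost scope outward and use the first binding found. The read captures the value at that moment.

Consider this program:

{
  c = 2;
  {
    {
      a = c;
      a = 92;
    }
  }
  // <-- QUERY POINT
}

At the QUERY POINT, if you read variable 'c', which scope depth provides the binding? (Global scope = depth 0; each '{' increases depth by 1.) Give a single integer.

Answer: 1

Derivation:
Step 1: enter scope (depth=1)
Step 2: declare c=2 at depth 1
Step 3: enter scope (depth=2)
Step 4: enter scope (depth=3)
Step 5: declare a=(read c)=2 at depth 3
Step 6: declare a=92 at depth 3
Step 7: exit scope (depth=2)
Step 8: exit scope (depth=1)
Visible at query point: c=2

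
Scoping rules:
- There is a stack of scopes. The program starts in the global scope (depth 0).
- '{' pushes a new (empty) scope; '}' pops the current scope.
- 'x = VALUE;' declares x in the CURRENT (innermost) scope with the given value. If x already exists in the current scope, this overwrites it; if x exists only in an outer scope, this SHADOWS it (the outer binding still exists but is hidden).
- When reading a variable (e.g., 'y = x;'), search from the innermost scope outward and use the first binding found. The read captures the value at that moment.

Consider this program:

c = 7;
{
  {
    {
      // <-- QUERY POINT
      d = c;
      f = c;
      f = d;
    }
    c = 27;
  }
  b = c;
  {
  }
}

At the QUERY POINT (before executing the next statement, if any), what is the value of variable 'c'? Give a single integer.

Answer: 7

Derivation:
Step 1: declare c=7 at depth 0
Step 2: enter scope (depth=1)
Step 3: enter scope (depth=2)
Step 4: enter scope (depth=3)
Visible at query point: c=7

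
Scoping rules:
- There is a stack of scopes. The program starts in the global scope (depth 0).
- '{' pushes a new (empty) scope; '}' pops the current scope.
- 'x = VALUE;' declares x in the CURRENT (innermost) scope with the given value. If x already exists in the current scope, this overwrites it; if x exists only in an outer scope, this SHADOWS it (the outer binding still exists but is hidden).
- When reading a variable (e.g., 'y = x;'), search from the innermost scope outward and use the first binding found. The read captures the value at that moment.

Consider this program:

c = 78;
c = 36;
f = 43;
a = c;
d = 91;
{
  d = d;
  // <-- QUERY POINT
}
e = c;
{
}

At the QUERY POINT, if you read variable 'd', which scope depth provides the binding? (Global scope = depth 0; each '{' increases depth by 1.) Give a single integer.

Step 1: declare c=78 at depth 0
Step 2: declare c=36 at depth 0
Step 3: declare f=43 at depth 0
Step 4: declare a=(read c)=36 at depth 0
Step 5: declare d=91 at depth 0
Step 6: enter scope (depth=1)
Step 7: declare d=(read d)=91 at depth 1
Visible at query point: a=36 c=36 d=91 f=43

Answer: 1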